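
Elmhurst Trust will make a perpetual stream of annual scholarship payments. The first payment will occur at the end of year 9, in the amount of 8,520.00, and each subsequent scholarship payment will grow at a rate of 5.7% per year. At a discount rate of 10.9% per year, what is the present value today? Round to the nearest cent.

71611.68

Value at end of year 8: C₁ / (r − g) = 8,520.00 / (0.109 − 0.057) = 163,846.1538
Discount to today: PV = 163,846.1538 / (1 + 0.109)^8 = 163,846.1538 / 2.287981 = 71,611.68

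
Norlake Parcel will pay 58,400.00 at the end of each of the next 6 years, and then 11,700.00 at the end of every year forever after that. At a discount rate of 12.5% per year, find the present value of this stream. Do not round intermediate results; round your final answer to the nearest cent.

282914.26

PV of 6-year annuity: 58,400.00 × [1 − (1+0.125)^−6] / 0.125 = 236744.16991
Perpetuity value at year 6: 11,700.00 / 0.125 = 93600.00000
PV of perpetuity: 93600.00000 / (1+0.125)^6 = 46170.08925
Total PV = 236744.16991 + 46170.08925 = 282914.25916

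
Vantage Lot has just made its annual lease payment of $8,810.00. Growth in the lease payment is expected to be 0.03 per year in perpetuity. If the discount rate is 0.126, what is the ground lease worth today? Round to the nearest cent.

$94523.96

D₁ = D₀ × (1 + g) = $8,810.00 × 1.03 = $9,074.3000
Growing perpetuity: P = D₁ / (r − g) = $9,074.3000 / (0.126 − 0.03) = $94,523.96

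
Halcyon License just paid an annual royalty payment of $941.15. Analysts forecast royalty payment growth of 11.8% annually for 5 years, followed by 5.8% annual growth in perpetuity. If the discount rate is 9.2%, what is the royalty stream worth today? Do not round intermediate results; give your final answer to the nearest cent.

D_1 = 1052.20570
D_2 = 1176.36597
D_3 = 1315.17716
D_4 = 1470.36806
D_5 = 1643.87149
Terminal value at year 5: TV = D_5×(1+g_2)/(r−g_2) = 1739.21604/0.034 = 51153.41294
P_0 = D_1/(1+r)^1 + D_2/(1+r)^2 + D_3/(1+r)^3 + D_4/(1+r)^4 + D_5/(1+r)^5 + TV/(1+r)^5
    = 963.55833 + 986.50020 + 1009.98830 + 1034.03564 + 1058.65553 + 32942.86929 = 37995.60730

$37995.61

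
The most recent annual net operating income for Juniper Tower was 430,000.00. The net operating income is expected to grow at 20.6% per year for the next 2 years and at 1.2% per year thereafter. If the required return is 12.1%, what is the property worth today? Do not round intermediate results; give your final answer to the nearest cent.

D_1 = 518580.00000
D_2 = 625407.48000
Terminal value at year 2: TV = D_2×(1+g_2)/(r−g_2) = 632912.36976/0.109 = 5806535.50239
P_0 = D_1/(1+r)^1 + D_2/(1+r)^2 + TV/(1+r)^2
    = 462604.81713 + 497681.89960 + 4620679.65504 = 5580966.37177

5580966.37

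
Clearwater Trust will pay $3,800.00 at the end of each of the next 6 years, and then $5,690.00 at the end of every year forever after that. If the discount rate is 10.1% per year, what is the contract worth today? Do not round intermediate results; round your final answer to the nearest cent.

$48129.26

PV of 6-year annuity: $3,800.00 × [1 − (1+0.101)^−6] / 0.101 = 16501.60330
Perpetuity value at year 6: $5,690.00 / 0.101 = 56336.63366
PV of perpetuity: 56336.63366 / (1+0.101)^6 = 31627.65398
Total PV = 16501.60330 + 31627.65398 = 48129.25728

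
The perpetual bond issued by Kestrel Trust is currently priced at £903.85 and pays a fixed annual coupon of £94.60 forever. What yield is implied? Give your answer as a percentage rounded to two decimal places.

10.47%

P = C/r ⇒ r = C/P = £94.60/£903.85 = 0.104663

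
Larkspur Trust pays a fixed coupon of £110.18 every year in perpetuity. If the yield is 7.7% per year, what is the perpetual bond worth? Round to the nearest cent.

Level perpetuity: PV = C / r = £110.18 / 0.077 = £1,430.91

£1430.91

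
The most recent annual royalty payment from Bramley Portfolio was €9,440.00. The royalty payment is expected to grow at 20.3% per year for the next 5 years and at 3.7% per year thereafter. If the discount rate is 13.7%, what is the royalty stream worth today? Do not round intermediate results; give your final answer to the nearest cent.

€185884.59

D_1 = 11356.32000
D_2 = 13661.65296
D_3 = 16434.96851
D_4 = 19771.26712
D_5 = 23784.83434
Terminal value at year 5: TV = D_5×(1+g_2)/(r−g_2) = 24664.87321/0.1 = 246648.73214
P_0 = D_1/(1+r)^1 + D_2/(1+r)^2 + D_3/(1+r)^3 + D_4/(1+r)^4 + D_5/(1+r)^5 + TV/(1+r)^5
    = 9987.96834 + 10567.74486 + 11181.17596 + 11830.21520 + 12516.92954 + 129800.55934 = 185884.59325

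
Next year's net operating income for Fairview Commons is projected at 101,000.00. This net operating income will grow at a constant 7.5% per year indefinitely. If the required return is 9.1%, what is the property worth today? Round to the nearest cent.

6312500.00

Growing perpetuity: P = D₁ / (r − g) = 101,000.0000 / (0.091 − 0.075) = 6,312,500.00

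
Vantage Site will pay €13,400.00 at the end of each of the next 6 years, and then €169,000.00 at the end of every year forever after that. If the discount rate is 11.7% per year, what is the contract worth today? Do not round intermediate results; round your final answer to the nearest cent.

PV of 6-year annuity: €13,400.00 × [1 − (1+0.117)^−6] / 0.117 = 55564.15487
Perpetuity value at year 6: €169,000.00 / 0.117 = 1444444.44444
PV of perpetuity: 1444444.44444 / (1+0.117)^6 = 743672.64043
Total PV = 55564.15487 + 743672.64043 = 799236.79531

€799236.80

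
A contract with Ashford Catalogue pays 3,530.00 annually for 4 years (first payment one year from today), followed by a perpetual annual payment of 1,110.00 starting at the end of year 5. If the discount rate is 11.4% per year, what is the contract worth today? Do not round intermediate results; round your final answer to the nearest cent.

17181.09

PV of 4-year annuity: 3,530.00 × [1 − (1+0.114)^−4] / 0.114 = 10858.75430
Perpetuity value at year 4: 1,110.00 / 0.114 = 9736.84211
PV of perpetuity: 9736.84211 / (1+0.114)^4 = 6322.33296
Total PV = 10858.75430 + 6322.33296 = 17181.08726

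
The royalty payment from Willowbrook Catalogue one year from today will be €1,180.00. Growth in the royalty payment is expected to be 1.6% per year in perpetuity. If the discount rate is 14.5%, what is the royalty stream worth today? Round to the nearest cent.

Growing perpetuity: P = D₁ / (r − g) = €1,180.0000 / (0.145 − 0.016) = €9,147.29

€9147.29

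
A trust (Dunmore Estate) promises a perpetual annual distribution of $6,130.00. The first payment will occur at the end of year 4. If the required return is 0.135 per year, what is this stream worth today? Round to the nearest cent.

$31055.54

Value at end of year 3: C / r = $6,130.00 / 0.135 = $45,407.4074
Discount to today: PV = $45,407.4074 / (1 + 0.135)^3 = $45,407.4074 / 1.462135 = $31,055.54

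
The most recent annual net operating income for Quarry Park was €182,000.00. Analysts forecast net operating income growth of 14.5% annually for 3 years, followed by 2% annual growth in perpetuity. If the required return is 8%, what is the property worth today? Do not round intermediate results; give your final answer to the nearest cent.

D_1 = 208390.00000
D_2 = 238606.55000
D_3 = 273204.49975
Terminal value at year 3: TV = D_3×(1+g_2)/(r−g_2) = 278668.58975/0.06 = 4644476.49575
P_0 = D_1/(1+r)^1 + D_2/(1+r)^2 + D_3/(1+r)^3 + TV/(1+r)^3
    = 192953.70370 + 204566.65809 + 216878.54029 + 3686935.18499 = 4301334.08708

€4301334.09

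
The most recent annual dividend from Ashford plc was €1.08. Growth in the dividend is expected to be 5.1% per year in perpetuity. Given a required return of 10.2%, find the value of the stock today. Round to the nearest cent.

€22.26

D₁ = D₀ × (1 + g) = €1.08 × 1.051 = €1.1351
Growing perpetuity: P = D₁ / (r − g) = €1.1351 / (0.102 − 0.051) = €22.26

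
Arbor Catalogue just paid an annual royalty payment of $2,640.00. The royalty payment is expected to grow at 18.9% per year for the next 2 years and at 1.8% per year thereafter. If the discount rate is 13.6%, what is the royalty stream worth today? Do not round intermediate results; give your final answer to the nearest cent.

$30605.61

D_1 = 3138.96000
D_2 = 3732.22344
Terminal value at year 2: TV = D_2×(1+g_2)/(r−g_2) = 3799.40346/0.118 = 32198.33442
P_0 = D_1/(1+r)^1 + D_2/(1+r)^2 + TV/(1+r)^2
    = 2763.16901 + 2892.08447 + 24950.35585 = 30605.60933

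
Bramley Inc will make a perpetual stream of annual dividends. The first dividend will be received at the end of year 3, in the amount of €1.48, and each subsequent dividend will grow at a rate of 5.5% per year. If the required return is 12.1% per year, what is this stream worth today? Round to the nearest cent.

€17.84

Value at end of year 2: C₁ / (r − g) = €1.48 / (0.121 − 0.055) = €22.4242
Discount to today: PV = €22.4242 / (1 + 0.121)^2 = €22.4242 / 1.256641 = €17.84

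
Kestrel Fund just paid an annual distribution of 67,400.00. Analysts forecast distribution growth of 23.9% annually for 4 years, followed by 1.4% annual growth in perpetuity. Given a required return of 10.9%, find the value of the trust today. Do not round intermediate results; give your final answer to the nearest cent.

1479238.55

D_1 = 83508.60000
D_2 = 103467.15540
D_3 = 128195.80554
D_4 = 158834.60306
Terminal value at year 4: TV = D_4×(1+g_2)/(r−g_2) = 161058.28751/0.095 = 1695350.39482
P_0 = D_1/(1+r)^1 + D_2/(1+r)^2 + D_3/(1+r)^3 + D_4/(1+r)^4 + TV/(1+r)^4
    = 75300.81154 + 84127.77773 + 93989.46493 + 105007.16596 + 1120813.32926 = 1479238.54942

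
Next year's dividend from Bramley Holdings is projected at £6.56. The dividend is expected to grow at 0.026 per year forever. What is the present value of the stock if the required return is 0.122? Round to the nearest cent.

£68.33

Growing perpetuity: P = D₁ / (r − g) = £6.5600 / (0.122 − 0.026) = £68.33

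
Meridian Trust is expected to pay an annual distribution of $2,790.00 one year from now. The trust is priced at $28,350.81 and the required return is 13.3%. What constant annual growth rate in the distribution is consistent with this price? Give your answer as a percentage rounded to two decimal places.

3.46%

P = D₁/(r−g) ⇒ g = r − D₁/P = 0.133 − $2,790.00/$28,350.81 = 0.034590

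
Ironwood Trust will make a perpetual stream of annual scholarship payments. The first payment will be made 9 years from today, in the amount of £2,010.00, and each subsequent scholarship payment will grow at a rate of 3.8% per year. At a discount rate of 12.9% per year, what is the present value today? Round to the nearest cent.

£8367.64

Value at end of year 8: C₁ / (r − g) = £2,010.00 / (0.129 − 0.038) = £22,087.9121
Discount to today: PV = £22,087.9121 / (1 + 0.129)^8 = £22,087.9121 / 2.639682 = £8,367.64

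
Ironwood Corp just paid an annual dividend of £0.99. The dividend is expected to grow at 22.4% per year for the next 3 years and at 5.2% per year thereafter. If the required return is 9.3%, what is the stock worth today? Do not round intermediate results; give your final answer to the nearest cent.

D_1 = 1.21176
D_2 = 1.48319
D_3 = 1.81543
Terminal value at year 3: TV = D_3×(1+g_2)/(r−g_2) = 1.90983/0.041 = 46.58127
P_0 = D_1/(1+r)^1 + D_2/(1+r)^2 + D_3/(1+r)^3 + TV/(1+r)^3
    = 1.10866 + 1.24153 + 1.39033 + 35.67392 = 39.41444

£39.41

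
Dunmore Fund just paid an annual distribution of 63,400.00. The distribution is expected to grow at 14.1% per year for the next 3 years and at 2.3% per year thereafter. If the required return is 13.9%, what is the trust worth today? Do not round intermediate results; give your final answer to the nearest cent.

752941.66

D_1 = 72339.40000
D_2 = 82539.25540
D_3 = 94177.29041
Terminal value at year 3: TV = D_3×(1+g_2)/(r−g_2) = 96343.36809/0.116 = 830546.27665
P_0 = D_1/(1+r)^1 + D_2/(1+r)^2 + D_3/(1+r)^3 + TV/(1+r)^3
    = 63511.32572 + 63622.84693 + 63734.56396 + 562072.92178 = 752941.65839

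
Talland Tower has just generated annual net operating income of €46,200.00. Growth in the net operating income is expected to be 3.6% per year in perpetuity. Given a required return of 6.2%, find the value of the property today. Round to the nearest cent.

€1840892.31

D₁ = D₀ × (1 + g) = €46,200.00 × 1.036 = €47,863.2000
Growing perpetuity: P = D₁ / (r − g) = €47,863.2000 / (0.062 − 0.036) = €1,840,892.31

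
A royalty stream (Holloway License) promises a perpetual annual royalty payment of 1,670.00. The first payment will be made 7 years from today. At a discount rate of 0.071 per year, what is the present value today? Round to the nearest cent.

15585.52

Value at end of year 6: C / r = 1,670.00 / 0.071 = 23,521.1268
Discount to today: PV = 23,521.1268 / (1 + 0.071)^6 = 23,521.1268 / 1.509165 = 15,585.52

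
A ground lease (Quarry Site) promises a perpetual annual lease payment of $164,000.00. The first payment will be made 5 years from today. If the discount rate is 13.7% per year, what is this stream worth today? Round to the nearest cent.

$716277.69

Value at end of year 4: C / r = $164,000.00 / 0.137 = $1,197,080.2920
Discount to today: PV = $1,197,080.2920 / (1 + 0.137)^4 = $1,197,080.2920 / 1.671252 = $716,277.69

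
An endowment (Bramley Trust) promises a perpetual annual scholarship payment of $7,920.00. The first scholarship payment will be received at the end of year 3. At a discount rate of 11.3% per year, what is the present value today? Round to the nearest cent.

$56579.15

Value at end of year 2: C / r = $7,920.00 / 0.113 = $70,088.4956
Discount to today: PV = $70,088.4956 / (1 + 0.113)^2 = $70,088.4956 / 1.238769 = $56,579.15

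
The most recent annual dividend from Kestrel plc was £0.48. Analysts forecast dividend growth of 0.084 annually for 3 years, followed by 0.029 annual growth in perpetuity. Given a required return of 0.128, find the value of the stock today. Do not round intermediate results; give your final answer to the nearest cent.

£5.76

D_1 = 0.52032
D_2 = 0.56403
D_3 = 0.61141
Terminal value at year 3: TV = D_3×(1+g_2)/(r−g_2) = 0.62914/0.099 = 6.35491
P_0 = D_1/(1+r)^1 + D_2/(1+r)^2 + D_3/(1+r)^3 + TV/(1+r)^3
    = 0.46128 + 0.44328 + 0.42599 + 4.42774 = 5.75829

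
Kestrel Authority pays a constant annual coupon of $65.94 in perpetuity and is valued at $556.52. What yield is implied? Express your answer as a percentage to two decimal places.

P = C/r ⇒ r = C/P = $65.94/$556.52 = 0.118486

11.85%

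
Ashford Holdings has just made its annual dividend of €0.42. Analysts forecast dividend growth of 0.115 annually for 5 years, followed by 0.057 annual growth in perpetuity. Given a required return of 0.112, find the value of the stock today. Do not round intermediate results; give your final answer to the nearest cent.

D_1 = 0.46830
D_2 = 0.52215
D_3 = 0.58220
D_4 = 0.64916
D_5 = 0.72381
Terminal value at year 5: TV = D_5×(1+g_2)/(r−g_2) = 0.76507/0.055 = 13.91028
P_0 = D_1/(1+r)^1 + D_2/(1+r)^2 + D_3/(1+r)^3 + D_4/(1+r)^4 + D_5/(1+r)^5 + TV/(1+r)^5
    = 0.42113 + 0.42227 + 0.42341 + 0.42455 + 0.42570 + 8.18111 = 10.29816

€10.30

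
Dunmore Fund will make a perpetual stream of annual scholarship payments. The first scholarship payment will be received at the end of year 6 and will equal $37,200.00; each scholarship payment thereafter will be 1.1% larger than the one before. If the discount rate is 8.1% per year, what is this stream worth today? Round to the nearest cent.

Value at end of year 5: C₁ / (r − g) = $37,200.00 / (0.081 − 0.011) = $531,428.5714
Discount to today: PV = $531,428.5714 / (1 + 0.081)^5 = $531,428.5714 / 1.476143 = $360,011.55

$360011.55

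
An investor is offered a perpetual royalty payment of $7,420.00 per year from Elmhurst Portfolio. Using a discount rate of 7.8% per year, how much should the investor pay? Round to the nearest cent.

$95128.21

Level perpetuity: PV = C / r = $7,420.00 / 0.078 = $95,128.21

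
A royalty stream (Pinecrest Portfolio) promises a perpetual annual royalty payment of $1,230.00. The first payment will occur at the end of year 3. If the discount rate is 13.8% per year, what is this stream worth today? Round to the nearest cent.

Value at end of year 2: C / r = $1,230.00 / 0.138 = $8,913.0435
Discount to today: PV = $8,913.0435 / (1 + 0.138)^2 = $8,913.0435 / 1.295044 = $6,882.43

$6882.43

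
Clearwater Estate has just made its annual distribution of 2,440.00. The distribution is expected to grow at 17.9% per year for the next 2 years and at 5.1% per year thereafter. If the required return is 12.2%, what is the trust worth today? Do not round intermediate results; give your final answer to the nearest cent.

D_1 = 2876.76000
D_2 = 3391.70004
Terminal value at year 2: TV = D_2×(1+g_2)/(r−g_2) = 3564.67674/0.071 = 50206.71468
P_0 = D_1/(1+r)^1 + D_2/(1+r)^2 + TV/(1+r)^2
    = 2563.95722 + 2694.21173 + 39881.92294 = 45140.09189

45140.09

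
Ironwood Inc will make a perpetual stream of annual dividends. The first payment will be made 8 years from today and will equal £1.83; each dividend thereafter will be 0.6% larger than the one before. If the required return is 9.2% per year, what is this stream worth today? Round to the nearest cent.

Value at end of year 7: C₁ / (r − g) = £1.83 / (0.092 − 0.006) = £21.2791
Discount to today: PV = £21.2791 / (1 + 0.092)^7 = £21.2791 / 1.851648 = £11.49

£11.49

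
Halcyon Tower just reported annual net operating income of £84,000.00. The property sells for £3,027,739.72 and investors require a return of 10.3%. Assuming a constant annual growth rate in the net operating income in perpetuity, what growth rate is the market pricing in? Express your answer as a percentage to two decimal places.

7.32%

P = D₀(1+g)/(r−g) ⇒ P(r−g) = D₀(1+g) ⇒ g(P+D₀) = P·r − D₀
g = (P·r − D₀)/(P + D₀) = (£3,027,739.72×0.103 − £84,000.00) / (£3,027,739.72 + £84,000.00) = 0.073225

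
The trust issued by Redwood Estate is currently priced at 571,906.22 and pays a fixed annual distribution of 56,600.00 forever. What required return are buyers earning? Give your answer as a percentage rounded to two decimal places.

P = C/r ⇒ r = C/P = 56,600.00/571,906.22 = 0.098967

9.90%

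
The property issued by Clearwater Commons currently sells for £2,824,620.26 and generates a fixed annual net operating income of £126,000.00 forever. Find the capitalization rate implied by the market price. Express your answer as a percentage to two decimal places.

P = C/r ⇒ r = C/P = £126,000.00/£2,824,620.26 = 0.044608

4.46%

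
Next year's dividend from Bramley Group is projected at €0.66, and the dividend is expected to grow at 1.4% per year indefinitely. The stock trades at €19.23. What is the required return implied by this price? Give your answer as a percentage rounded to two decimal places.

P = D₁/(r − g) ⇒ r = D₁/P + g = €0.6600/€19.23 + 0.014 = 0.034321 + 0.014 = 0.048321

4.83%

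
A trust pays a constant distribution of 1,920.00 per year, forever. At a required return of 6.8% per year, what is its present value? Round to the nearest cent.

Level perpetuity: PV = C / r = 1,920.00 / 0.068 = 28,235.29

28235.29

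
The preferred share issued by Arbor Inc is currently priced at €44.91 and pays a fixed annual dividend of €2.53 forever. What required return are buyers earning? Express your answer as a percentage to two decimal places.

P = C/r ⇒ r = C/P = €2.53/€44.91 = 0.056335

5.63%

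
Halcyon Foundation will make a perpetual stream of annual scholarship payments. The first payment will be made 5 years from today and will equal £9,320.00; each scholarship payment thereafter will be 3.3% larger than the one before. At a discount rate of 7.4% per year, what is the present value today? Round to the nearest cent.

Value at end of year 4: C₁ / (r − g) = £9,320.00 / (0.074 − 0.033) = £227,317.0732
Discount to today: PV = £227,317.0732 / (1 + 0.074)^4 = £227,317.0732 / 1.330507 = £170,849.98

£170849.98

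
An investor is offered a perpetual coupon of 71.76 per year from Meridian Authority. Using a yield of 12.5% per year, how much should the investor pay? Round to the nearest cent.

574.08

Level perpetuity: PV = C / r = 71.76 / 0.125 = 574.08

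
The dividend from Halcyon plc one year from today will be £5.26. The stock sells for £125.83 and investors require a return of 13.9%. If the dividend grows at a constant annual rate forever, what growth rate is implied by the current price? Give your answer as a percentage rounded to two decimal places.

P = D₁/(r−g) ⇒ g = r − D₁/P = 0.139 − £5.26/£125.83 = 0.097198

9.72%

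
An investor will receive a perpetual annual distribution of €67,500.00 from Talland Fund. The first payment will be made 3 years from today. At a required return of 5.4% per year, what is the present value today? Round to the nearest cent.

€1125197.58

Value at end of year 2: C / r = €67,500.00 / 0.054 = €1,250,000.0000
Discount to today: PV = €1,250,000.0000 / (1 + 0.054)^2 = €1,250,000.0000 / 1.110916 = €1,125,197.58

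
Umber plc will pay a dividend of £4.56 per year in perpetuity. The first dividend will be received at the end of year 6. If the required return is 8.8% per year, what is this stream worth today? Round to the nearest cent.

£33.99

Value at end of year 5: C / r = £4.56 / 0.088 = £51.8182
Discount to today: PV = £51.8182 / (1 + 0.088)^5 = £51.8182 / 1.524560 = £33.99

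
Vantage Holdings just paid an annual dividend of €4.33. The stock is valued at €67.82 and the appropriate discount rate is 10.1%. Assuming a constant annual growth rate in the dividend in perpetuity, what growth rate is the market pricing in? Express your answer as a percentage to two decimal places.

P = D₀(1+g)/(r−g) ⇒ P(r−g) = D₀(1+g) ⇒ g(P+D₀) = P·r − D₀
g = (P·r − D₀)/(P + D₀) = (€67.82×0.101 − €4.33) / (€67.82 + €4.33) = 0.034925

3.49%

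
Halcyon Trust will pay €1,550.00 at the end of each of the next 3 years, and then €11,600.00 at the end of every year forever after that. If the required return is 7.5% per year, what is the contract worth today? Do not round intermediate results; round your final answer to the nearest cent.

PV of 3-year annuity: €1,550.00 × [1 − (1+0.075)^−3] / 0.075 = 4030.81490
Perpetuity value at year 3: €11,600.00 / 0.075 = 154666.66667
PV of perpetuity: 154666.66667 / (1+0.075)^3 = 124500.56808
Total PV = 4030.81490 + 124500.56808 = 128531.38298

€128531.38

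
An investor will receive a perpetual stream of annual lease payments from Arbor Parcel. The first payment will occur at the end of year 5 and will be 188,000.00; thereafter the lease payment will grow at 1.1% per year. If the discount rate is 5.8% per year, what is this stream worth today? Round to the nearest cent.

3192400.14

Value at end of year 4: C₁ / (r − g) = 188,000.00 / (0.058 − 0.011) = 4,000,000.0000
Discount to today: PV = 4,000,000.0000 / (1 + 0.058)^4 = 4,000,000.0000 / 1.252976 = 3,192,400.14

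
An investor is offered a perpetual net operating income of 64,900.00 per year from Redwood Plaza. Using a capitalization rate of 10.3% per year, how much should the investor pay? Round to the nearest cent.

630097.09

Level perpetuity: PV = C / r = 64,900.00 / 0.103 = 630,097.09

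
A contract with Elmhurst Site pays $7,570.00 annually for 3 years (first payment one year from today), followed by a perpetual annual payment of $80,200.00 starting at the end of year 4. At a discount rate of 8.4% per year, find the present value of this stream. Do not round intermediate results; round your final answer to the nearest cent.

PV of 3-year annuity: $7,570.00 × [1 − (1+0.084)^−3] / 0.084 = 19368.67250
Perpetuity value at year 3: $80,200.00 / 0.084 = 954761.90476
PV of perpetuity: 954761.90476 / (1+0.084)^3 = 749561.43785
Total PV = 19368.67250 + 749561.43785 = 768930.11035

$768930.11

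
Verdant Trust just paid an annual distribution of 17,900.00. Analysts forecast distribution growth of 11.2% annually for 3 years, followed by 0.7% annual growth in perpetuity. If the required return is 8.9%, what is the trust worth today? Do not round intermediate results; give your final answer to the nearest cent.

D_1 = 19904.80000
D_2 = 22134.13760
D_3 = 24613.16101
Terminal value at year 3: TV = D_3×(1+g_2)/(r−g_2) = 24785.45314/0.082 = 302261.62364
P_0 = D_1/(1+r)^1 + D_2/(1+r)^2 + D_3/(1+r)^3 + TV/(1+r)^3
    = 18278.05326 + 18664.09112 + 19058.28220 + 234045.00219 = 290045.42877

290045.43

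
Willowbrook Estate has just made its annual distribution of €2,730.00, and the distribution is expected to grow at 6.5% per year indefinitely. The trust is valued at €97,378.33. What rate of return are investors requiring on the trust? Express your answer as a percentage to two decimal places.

9.49%

D₁ = €2,730.00 × 1.065 = €2,907.4500
P = D₁/(r − g) ⇒ r = D₁/P + g = €2,907.4500/€97,378.33 + 0.065 = 0.029857 + 0.065 = 0.094857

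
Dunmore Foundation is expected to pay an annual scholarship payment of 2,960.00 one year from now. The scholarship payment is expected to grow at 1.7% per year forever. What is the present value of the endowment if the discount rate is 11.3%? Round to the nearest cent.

Growing perpetuity: P = D₁ / (r − g) = 2,960.0000 / (0.113 − 0.017) = 30,833.33

30833.33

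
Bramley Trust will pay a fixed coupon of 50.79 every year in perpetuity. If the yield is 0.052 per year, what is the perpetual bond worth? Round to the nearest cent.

976.73

Level perpetuity: PV = C / r = 50.79 / 0.052 = 976.73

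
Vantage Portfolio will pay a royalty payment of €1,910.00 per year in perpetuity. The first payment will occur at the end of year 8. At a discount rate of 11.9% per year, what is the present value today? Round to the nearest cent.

Value at end of year 7: C / r = €1,910.00 / 0.119 = €16,050.4202
Discount to today: PV = €16,050.4202 / (1 + 0.119)^7 = €16,050.4202 / 2.196902 = €7,305.93

€7305.93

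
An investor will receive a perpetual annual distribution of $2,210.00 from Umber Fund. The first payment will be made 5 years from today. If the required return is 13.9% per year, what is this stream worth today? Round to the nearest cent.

Value at end of year 4: C / r = $2,210.00 / 0.139 = $15,899.2806
Discount to today: PV = $15,899.2806 / (1 + 0.139)^4 = $15,899.2806 / 1.683042 = $9,446.75

$9446.75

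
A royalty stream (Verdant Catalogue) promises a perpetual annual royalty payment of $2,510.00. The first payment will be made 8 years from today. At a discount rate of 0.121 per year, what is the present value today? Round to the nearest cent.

Value at end of year 7: C / r = $2,510.00 / 0.121 = $20,743.8017
Discount to today: PV = $20,743.8017 / (1 + 0.121)^7 = $20,743.8017 / 2.224535 = $9,325.00

$9325.00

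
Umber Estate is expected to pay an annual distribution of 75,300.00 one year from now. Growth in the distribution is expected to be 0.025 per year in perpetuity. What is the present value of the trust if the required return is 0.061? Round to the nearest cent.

2091666.67

Growing perpetuity: P = D₁ / (r − g) = 75,300.0000 / (0.061 − 0.025) = 2,091,666.67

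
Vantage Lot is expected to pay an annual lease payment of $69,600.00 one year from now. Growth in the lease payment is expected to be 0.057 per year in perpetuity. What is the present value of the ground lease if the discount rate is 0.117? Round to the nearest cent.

Growing perpetuity: P = D₁ / (r − g) = $69,600.0000 / (0.117 − 0.057) = $1,160,000.00

$1160000.00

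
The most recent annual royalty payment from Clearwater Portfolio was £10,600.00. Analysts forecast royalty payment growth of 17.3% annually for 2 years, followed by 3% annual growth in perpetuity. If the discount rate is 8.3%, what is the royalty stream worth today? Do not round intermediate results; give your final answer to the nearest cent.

£265576.73

D_1 = 12433.80000
D_2 = 14584.84740
Terminal value at year 2: TV = D_2×(1+g_2)/(r−g_2) = 15022.39282/0.053 = 283441.37400
P_0 = D_1/(1+r)^1 + D_2/(1+r)^2 + TV/(1+r)^2
    = 11480.88643 + 12434.97671 + 241660.86816 = 265576.73130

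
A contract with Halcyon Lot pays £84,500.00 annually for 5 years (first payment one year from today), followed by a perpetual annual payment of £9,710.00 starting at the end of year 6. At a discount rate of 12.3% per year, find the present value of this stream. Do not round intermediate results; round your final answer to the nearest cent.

PV of 5-year annuity: £84,500.00 × [1 − (1+0.123)^−5] / 0.123 = 302353.31336
Perpetuity value at year 5: £9,710.00 / 0.123 = 78943.08943
PV of perpetuity: 78943.08943 / (1+0.123)^5 = 44199.29449
Total PV = 302353.31336 + 44199.29449 = 346552.60785

£346552.61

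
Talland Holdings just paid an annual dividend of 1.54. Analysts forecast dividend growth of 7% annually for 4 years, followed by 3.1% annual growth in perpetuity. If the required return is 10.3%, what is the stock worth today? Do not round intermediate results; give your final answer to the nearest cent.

D_1 = 1.64780
D_2 = 1.76315
D_3 = 1.88657
D_4 = 2.01863
Terminal value at year 4: TV = D_4×(1+g_2)/(r−g_2) = 2.08120/0.072 = 28.90560
P_0 = D_1/(1+r)^1 + D_2/(1+r)^2 + D_3/(1+r)^3 + D_4/(1+r)^4 + TV/(1+r)^4
    = 1.49393 + 1.44923 + 1.40587 + 1.36381 + 19.52900 = 25.24183

25.24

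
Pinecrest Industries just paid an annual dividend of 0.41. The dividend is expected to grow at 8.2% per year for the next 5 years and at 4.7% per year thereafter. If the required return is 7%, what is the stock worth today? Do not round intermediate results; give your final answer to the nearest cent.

21.85

D_1 = 0.44362
D_2 = 0.48000
D_3 = 0.51936
D_4 = 0.56194
D_5 = 0.60802
Terminal value at year 5: TV = D_5×(1+g_2)/(r−g_2) = 0.63660/0.023 = 27.67827
P_0 = D_1/(1+r)^1 + D_2/(1+r)^2 + D_3/(1+r)^3 + D_4/(1+r)^4 + D_5/(1+r)^5 + TV/(1+r)^5
    = 0.41460 + 0.41925 + 0.42395 + 0.42870 + 0.43351 + 19.73423 = 21.85424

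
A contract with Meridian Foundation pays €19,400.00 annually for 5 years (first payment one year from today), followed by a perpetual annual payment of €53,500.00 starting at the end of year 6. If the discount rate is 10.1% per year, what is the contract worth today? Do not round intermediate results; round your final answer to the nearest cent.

PV of 5-year annuity: €19,400.00 × [1 − (1+0.101)^−5] / 0.101 = 73353.77516
Perpetuity value at year 5: €53,500.00 / 0.101 = 529702.97030
PV of perpetuity: 529702.97030 / (1+0.101)^5 = 327412.92025
Total PV = 73353.77516 + 327412.92025 = 400766.69540

€400766.70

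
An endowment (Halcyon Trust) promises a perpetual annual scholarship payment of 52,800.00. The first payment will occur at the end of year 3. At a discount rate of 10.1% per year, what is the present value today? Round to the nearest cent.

Value at end of year 2: C / r = 52,800.00 / 0.101 = 522,772.2772
Discount to today: PV = 522,772.2772 / (1 + 0.101)^2 = 522,772.2772 / 1.212201 = 431,258.74

431258.74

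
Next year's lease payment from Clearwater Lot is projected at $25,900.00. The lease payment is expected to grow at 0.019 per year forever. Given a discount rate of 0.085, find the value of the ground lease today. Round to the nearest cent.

Growing perpetuity: P = D₁ / (r − g) = $25,900.0000 / (0.085 − 0.019) = $392,424.24

$392424.24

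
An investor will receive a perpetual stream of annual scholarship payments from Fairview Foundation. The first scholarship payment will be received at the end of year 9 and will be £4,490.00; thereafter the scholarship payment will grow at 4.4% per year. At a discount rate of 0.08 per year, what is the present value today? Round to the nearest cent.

£67383.54

Value at end of year 8: C₁ / (r − g) = £4,490.00 / (0.08 − 0.044) = £124,722.2222
Discount to today: PV = £124,722.2222 / (1 + 0.08)^8 = £124,722.2222 / 1.850930 = £67,383.54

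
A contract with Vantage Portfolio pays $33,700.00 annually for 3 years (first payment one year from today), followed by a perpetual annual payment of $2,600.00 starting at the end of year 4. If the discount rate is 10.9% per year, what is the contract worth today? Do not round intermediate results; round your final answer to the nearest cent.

PV of 3-year annuity: $33,700.00 × [1 − (1+0.109)^−3] / 0.109 = 82496.62910
Perpetuity value at year 3: $2,600.00 / 0.109 = 23853.21101
PV of perpetuity: 23853.21101 / (1+0.109)^3 = 17488.48592
Total PV = 82496.62910 + 17488.48592 = 99985.11502

$99985.12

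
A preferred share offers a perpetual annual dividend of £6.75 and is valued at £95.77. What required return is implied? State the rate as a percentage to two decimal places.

P = C/r ⇒ r = C/P = £6.75/£95.77 = 0.070481

7.05%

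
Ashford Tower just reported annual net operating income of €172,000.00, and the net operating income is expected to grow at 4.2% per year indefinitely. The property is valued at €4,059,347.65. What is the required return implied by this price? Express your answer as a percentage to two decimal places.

D₁ = €172,000.00 × 1.042 = €179,224.0000
P = D₁/(r − g) ⇒ r = D₁/P + g = €179,224.0000/€4,059,347.65 + 0.042 = 0.044151 + 0.042 = 0.086151

8.62%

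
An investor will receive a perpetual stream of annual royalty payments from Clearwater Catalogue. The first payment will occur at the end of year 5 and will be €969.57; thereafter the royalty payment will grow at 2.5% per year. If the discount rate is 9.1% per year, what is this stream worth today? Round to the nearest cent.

€10368.98

Value at end of year 4: C₁ / (r − g) = €969.57 / (0.091 − 0.025) = €14,690.4545
Discount to today: PV = €14,690.4545 / (1 + 0.091)^4 = €14,690.4545 / 1.416769 = €10,368.98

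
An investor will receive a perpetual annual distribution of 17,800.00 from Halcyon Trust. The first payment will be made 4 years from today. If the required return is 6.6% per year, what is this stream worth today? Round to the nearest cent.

222640.65

Value at end of year 3: C / r = 17,800.00 / 0.066 = 269,696.9697
Discount to today: PV = 269,696.9697 / (1 + 0.066)^3 = 269,696.9697 / 1.211355 = 222,640.65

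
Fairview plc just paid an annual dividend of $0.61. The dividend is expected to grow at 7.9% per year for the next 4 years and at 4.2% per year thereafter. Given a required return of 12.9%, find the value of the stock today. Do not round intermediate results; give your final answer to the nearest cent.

$8.28

D_1 = 0.65819
D_2 = 0.71019
D_3 = 0.76629
D_4 = 0.82683
Terminal value at year 4: TV = D_4×(1+g_2)/(r−g_2) = 0.86156/0.087 = 9.90294
P_0 = D_1/(1+r)^1 + D_2/(1+r)^2 + D_3/(1+r)^3 + D_4/(1+r)^4 + TV/(1+r)^4
    = 0.58298 + 0.55717 + 0.53249 + 0.50891 + 6.09520 = 8.27676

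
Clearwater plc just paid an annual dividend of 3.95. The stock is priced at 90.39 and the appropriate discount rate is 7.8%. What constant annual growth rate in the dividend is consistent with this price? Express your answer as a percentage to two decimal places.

3.29%

P = D₀(1+g)/(r−g) ⇒ P(r−g) = D₀(1+g) ⇒ g(P+D₀) = P·r − D₀
g = (P·r − D₀)/(P + D₀) = (90.39×0.078 − 3.95) / (90.39 + 3.95) = 0.032864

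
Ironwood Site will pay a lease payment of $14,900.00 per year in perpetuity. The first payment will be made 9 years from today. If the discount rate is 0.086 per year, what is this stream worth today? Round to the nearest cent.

$89546.62

Value at end of year 8: C / r = $14,900.00 / 0.086 = $173,255.8140
Discount to today: PV = $173,255.8140 / (1 + 0.086)^8 = $173,255.8140 / 1.934811 = $89,546.62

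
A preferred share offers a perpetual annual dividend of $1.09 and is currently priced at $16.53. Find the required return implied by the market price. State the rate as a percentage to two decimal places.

6.59%

P = C/r ⇒ r = C/P = $1.09/$16.53 = 0.065941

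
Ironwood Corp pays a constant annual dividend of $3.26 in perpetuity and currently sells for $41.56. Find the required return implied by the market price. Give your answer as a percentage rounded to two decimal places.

P = C/r ⇒ r = C/P = $3.26/$41.56 = 0.078441

7.84%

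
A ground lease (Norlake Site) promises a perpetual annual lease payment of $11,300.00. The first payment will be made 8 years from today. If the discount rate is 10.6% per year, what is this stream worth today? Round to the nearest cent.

$52660.71

Value at end of year 7: C / r = $11,300.00 / 0.106 = $106,603.7736
Discount to today: PV = $106,603.7736 / (1 + 0.106)^7 = $106,603.7736 / 2.024351 = $52,660.71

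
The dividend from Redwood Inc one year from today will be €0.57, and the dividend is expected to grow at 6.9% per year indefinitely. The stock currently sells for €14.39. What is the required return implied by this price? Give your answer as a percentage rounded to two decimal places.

P = D₁/(r − g) ⇒ r = D₁/P + g = €0.5700/€14.39 + 0.069 = 0.039611 + 0.069 = 0.108611

10.86%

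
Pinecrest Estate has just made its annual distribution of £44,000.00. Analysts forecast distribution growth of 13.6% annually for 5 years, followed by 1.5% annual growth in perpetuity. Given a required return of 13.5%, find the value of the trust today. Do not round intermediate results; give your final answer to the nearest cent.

D_1 = 49984.00000
D_2 = 56781.82400
D_3 = 64504.15206
D_4 = 73276.71674
D_5 = 83242.35022
Terminal value at year 5: TV = D_5×(1+g_2)/(r−g_2) = 84490.98548/0.12 = 704091.54563
P_0 = D_1/(1+r)^1 + D_2/(1+r)^2 + D_3/(1+r)^3 + D_4/(1+r)^4 + D_5/(1+r)^5 + TV/(1+r)^5
    = 44038.76652 + 44077.56720 + 44116.40206 + 44155.27113 + 44194.17446 + 373809.05894 = 594391.24029

£594391.24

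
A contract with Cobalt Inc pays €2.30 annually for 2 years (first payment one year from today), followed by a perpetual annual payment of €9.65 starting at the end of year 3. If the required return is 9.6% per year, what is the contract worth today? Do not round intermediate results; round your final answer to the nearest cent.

€87.70

PV of 2-year annuity: €2.30 × [1 − (1+0.096)^−2] / 0.096 = 4.01327
Perpetuity value at year 2: €9.65 / 0.096 = 100.52083
PV of perpetuity: 100.52083 / (1+0.096)^2 = 83.68256
Total PV = 4.01327 + 83.68256 = 87.69583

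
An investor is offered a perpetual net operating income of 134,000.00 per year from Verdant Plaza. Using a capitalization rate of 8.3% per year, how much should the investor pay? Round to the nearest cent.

Level perpetuity: PV = C / r = 134,000.00 / 0.083 = 1,614,457.83

1614457.83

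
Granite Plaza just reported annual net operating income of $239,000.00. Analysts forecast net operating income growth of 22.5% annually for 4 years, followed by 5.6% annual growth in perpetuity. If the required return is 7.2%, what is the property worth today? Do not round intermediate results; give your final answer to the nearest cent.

$28246566.64

D_1 = 292775.00000
D_2 = 358649.37500
D_3 = 439345.48438
D_4 = 538198.21836
Terminal value at year 4: TV = D_4×(1+g_2)/(r−g_2) = 568337.31859/0.016 = 35521082.41172
P_0 = D_1/(1+r)^1 + D_2/(1+r)^2 + D_3/(1+r)^3 + D_4/(1+r)^4 + TV/(1+r)^4
    = 273111.00746 + 312090.47028 + 356633.23330 + 407533.31230 + 26897198.61203 = 28246566.63538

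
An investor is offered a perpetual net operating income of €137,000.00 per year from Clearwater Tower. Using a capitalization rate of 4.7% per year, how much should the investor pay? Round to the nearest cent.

Level perpetuity: PV = C / r = €137,000.00 / 0.047 = €2,914,893.62

€2914893.62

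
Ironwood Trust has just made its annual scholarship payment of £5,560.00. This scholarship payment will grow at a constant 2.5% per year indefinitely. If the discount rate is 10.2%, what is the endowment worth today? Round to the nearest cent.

D₁ = D₀ × (1 + g) = £5,560.00 × 1.025 = £5,699.0000
Growing perpetuity: P = D₁ / (r − g) = £5,699.0000 / (0.102 − 0.025) = £74,012.99

£74012.99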